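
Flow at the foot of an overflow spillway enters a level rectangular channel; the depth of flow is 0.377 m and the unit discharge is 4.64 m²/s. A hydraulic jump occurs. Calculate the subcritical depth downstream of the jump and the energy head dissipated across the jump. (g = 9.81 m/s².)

y₂ = 3.23 m; ΔE = 4.76 m

V₁ = q/y₁ = 4.64/0.377 = 12.3 m/s. Fr₁ = V₁/√(g·y₁) = 12.3/√(9.81×0.377) = 6.40.
Sequent-depth ratio: y₂/y₁ = ½[√(1 + 8Fr₁²) − 1] = ½[√328.7 − 1] = 8.56.
y₂ = 8.56 × 0.377 = 3.23 m.
Head loss: ΔE = (y₂ − y₁)³/(4y₁y₂) = (3.23 − 0.377)³/(4×0.377×3.23) = 23.2/4.87 = 4.76 m.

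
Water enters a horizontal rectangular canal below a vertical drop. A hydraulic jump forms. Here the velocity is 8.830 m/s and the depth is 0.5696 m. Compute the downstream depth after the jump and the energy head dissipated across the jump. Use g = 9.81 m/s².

Fr₁ = V₁/√(g·y₁) = 8.830/√(9.81×0.5696) = 3.735.
Sequent-depth ratio: y₂/y₁ = ½[√(1 + 8Fr₁²) − 1] = ½[√112.63 − 1] = 4.806.
y₂ = 4.806 × 0.5696 = 2.738 m.
q = V₁·y₁ = 8.830 × 0.5696 = 5.030 m²/s. V₂ = q/y₂ = 5.030/2.738 = 1.837 m/s. E₁ = y₁ + V₁²/2g = 4.544 m; E₂ = y₂ + V₂²/2g = 2.910 m. ΔE = E₁ − E₂ = 1.634 m.

y₂ = 2.738 m; ΔE = 1.634 m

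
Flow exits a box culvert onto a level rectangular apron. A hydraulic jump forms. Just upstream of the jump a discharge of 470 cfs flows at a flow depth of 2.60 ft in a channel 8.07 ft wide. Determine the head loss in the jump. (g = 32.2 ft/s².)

q = Q/b = 470/8.07 = 58.2 ft²/s; V₁ = q/y₁ = 22.4 ft/s. Fr₁ = V₁/√(g·y₁) = 2.45.
By Bélanger, y₂/y₁ = ½[√(1 + 8Fr₁²) − 1] = ½[√48.95 − 1] = 3.00.
y₂ = 3.00 × 2.60 = 7.80 ft.
V₂ = q/y₂ = 58.2/7.80 = 7.47 ft/s. E₁ = y₁ + V₁²/2g = 10.4 ft; E₂ = y₂ + V₂²/2g = 8.66 ft. ΔE = E₁ − E₂ = 1.73 ft.

ΔE = 1.73 ft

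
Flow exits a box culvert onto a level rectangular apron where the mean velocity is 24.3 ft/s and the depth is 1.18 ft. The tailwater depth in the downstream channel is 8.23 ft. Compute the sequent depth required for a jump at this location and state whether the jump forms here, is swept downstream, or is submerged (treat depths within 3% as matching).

Fr₁ = V₁/√(g·y₁) = 24.3/√(32.2×1.18) = 3.94.
Conjugate-depth relation: y₂/y₁ = ½[√(1 + 8Fr₁²) − 1] = ½[√125.3 − 1] = 5.10.
y₂ = 5.10 × 1.18 = 6.02 ft.
Tailwater y_tw = 8.23 ft: y_tw > y₂, so the jump is submerged.

y₂ = 6.02 ft; the jump is submerged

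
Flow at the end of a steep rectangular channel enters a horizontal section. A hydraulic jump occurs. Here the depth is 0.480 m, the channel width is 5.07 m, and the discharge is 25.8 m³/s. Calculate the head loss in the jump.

q = Q/b = 25.8/5.07 = 5.09 m²/s; V₁ = q/y₁ = 10.6 m/s. Fr₁ = V₁/√(g·y₁) = 4.89.
Bélanger equation: y₂/y₁ = ½[√(1 + 8Fr₁²) − 1] = ½[√192.0 − 1] = 6.43.
y₂ = 6.43 × 0.480 = 3.09 m.
V₂ = q/y₂ = 5.09/3.09 = 1.65 m/s. E₁ = y₁ + V₁²/2g = 6.21 m; E₂ = y₂ + V₂²/2g = 3.22 m. ΔE = E₁ − E₂ = 2.98 m.

ΔE = 2.98 m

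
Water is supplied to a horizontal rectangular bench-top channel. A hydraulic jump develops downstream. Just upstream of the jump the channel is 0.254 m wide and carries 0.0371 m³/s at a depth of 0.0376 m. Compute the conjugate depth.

q = Q/b = 0.0371/0.254 = 0.146 m²/s; V₁ = q/y₁ = 3.88 m/s. Fr₁ = V₁/√(g·y₁) = 6.40.
By Bélanger, y₂/y₁ = ½[√(1 + 8Fr₁²) − 1] = ½[√328.3 − 1] = 8.56.
y₂ = 8.56 × 0.0376 = 0.322 m.

y₂ = 0.322 m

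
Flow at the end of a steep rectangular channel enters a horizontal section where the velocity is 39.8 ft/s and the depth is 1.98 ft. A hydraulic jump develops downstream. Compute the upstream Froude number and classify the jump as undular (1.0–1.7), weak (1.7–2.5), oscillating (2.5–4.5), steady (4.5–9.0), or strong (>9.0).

Fr₁ = 4.98; steady jump

Fr₁ = V₁/√(g·y₁) = 39.8/√(32.2×1.98) = 4.98.
Fr₁ = 4.98 lies in the steady range.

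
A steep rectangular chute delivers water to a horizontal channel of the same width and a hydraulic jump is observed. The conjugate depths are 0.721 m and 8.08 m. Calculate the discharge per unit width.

q = 15.9 m²/s

For a rectangular channel the momentum equation gives q² = ½·g·y₁·y₂·(y₁ + y₂) = ½×9.81×0.721×8.08×8.80 = 251.
q = √251 = 15.9 m²/s.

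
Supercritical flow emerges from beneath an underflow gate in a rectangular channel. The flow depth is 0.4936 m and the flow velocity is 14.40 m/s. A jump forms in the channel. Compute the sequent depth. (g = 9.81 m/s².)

Fr₁ = V₁/√(g·y₁) = 14.40/√(9.81×0.4936) = 6.544.
Bélanger equation: y₂/y₁ = ½[√(1 + 8Fr₁²) − 1] = ½[√343.59 − 1] = 8.768.
y₂ = 8.768 × 0.4936 = 4.328 m.

y₂ = 4.328 m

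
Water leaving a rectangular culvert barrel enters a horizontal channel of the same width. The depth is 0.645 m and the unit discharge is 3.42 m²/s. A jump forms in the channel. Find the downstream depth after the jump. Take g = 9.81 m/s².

V₁ = q/y₁ = 3.42/0.645 = 5.30 m/s. Fr₁ = V₁/√(g·y₁) = 5.30/√(9.81×0.645) = 2.11.
Sequent-depth ratio: y₂/y₁ = ½[√(1 + 8Fr₁²) − 1] = ½[√36.55 − 1] = 2.52.
y₂ = 2.52 × 0.645 = 1.63 m.

y₂ = 1.63 m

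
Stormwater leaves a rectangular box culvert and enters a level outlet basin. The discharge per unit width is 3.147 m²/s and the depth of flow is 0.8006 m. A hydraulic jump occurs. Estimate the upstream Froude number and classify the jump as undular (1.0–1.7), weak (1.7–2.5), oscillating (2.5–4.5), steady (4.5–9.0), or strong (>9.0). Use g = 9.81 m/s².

Fr₁ = 1.403; undular jump

V₁ = q/y₁ = 3.147/0.8006 = 3.931 m/s. Fr₁ = V₁/√(g·y₁) = 3.931/√(9.81×0.8006) = 1.403.
Fr₁ = 1.403 lies in the undular range.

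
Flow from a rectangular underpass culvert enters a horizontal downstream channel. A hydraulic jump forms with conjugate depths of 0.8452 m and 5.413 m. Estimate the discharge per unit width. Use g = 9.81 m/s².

For a rectangular channel the momentum equation gives q² = ½·g·y₁·y₂·(y₁ + y₂) = ½×9.81×0.8452×5.413×6.258 = 140.4.
q = √140.4 = 11.85 m²/s.

q = 11.85 m²/s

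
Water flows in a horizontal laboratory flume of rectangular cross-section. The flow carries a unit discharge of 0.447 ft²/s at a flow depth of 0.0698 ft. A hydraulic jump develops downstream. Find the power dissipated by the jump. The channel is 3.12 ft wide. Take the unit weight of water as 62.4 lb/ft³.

P = 0.0471 hp

V₁ = q/y₁ = 0.447/0.0698 = 6.40 ft/s. Fr₁ = V₁/√(g·y₁) = 6.40/√(32.2×0.0698) = 4.27.
By Bélanger, y₂/y₁ = ½[√(1 + 8Fr₁²) − 1] = ½[√147.0 − 1] = 5.56.
y₂ = 5.56 × 0.0698 = 0.388 ft.
Head loss: ΔE = (y₂ − y₁)³/(4y₁y₂) = (0.388 − 0.0698)³/(4×0.0698×0.388) = 0.0323/0.108 = 0.298 ft.
Q = q·b = 0.447 × 3.12 = 1.39 cfs. P = γ·Q·ΔE/550 = 62.4 × 1.39 × 0.298 / 550 = 0.0471 hp.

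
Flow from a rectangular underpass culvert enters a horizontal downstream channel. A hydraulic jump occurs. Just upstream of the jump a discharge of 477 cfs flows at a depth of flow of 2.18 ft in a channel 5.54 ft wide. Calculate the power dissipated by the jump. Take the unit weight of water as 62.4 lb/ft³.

q = Q/b = 477/5.54 = 86.1 ft²/s; V₁ = q/y₁ = 39.5 ft/s. Fr₁ = V₁/√(g·y₁) = 4.71.
Sequent-depth ratio: y₂/y₁ = ½[√(1 + 8Fr₁²) − 1] = ½[√178.8 − 1] = 6.19.
y₂ = 6.19 × 2.18 = 13.5 ft.
Head loss: ΔE = (y₂ − y₁)³/(4y₁y₂) = (13.5 − 2.18)³/(4×2.18×13.5) = 1445/118 = 12.3 ft.
P = γ·Q·ΔE/550 = 62.4 × 477 × 12.3 / 550 = 665 hp.

P = 665 hp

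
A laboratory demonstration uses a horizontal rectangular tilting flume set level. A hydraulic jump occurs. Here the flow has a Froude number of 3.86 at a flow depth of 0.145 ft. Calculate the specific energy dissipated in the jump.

ΔE = 0.459 ft

Fr₁ = 3.86 (given).
From the momentum equation for a rectangular channel, y₂/y₁ = ½[√(1 + 8Fr₁²) − 1] = ½[√120.2 − 1] = 4.98.
y₂ = 4.98 × 0.145 = 0.722 ft.
Head loss: ΔE = (y₂ − y₁)³/(4y₁y₂) = (0.722 − 0.145)³/(4×0.145×0.722) = 0.192/0.419 = 0.459 ft.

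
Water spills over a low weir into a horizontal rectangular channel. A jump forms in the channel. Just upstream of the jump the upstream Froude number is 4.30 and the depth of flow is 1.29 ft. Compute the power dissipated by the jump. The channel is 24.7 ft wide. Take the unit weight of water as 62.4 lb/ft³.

Fr₁ = 4.30 (given).
By Bélanger, y₂/y₁ = ½[√(1 + 8Fr₁²) − 1] = ½[√148.9 − 1] = 5.60.
y₂ = 5.60 × 1.29 = 7.23 ft.
V₁ = Fr₁·√(g·y₁) = 4.30×√(32.2×1.29) = 27.7 ft/s; q = V₁·y₁ = 35.8 ft²/s. V₂ = q/y₂ = 35.8/7.23 = 4.95 ft/s. E₁ = y₁ + V₁²/2g = 13.2 ft; E₂ = y₂ + V₂²/2g = 7.61 ft. ΔE = E₁ − E₂ = 5.61 ft.
Q = q·b = 35.8 × 24.7 = 883 cfs. P = γ·Q·ΔE/550 = 62.4 × 883 × 5.61 / 550 = 562 hp.

P = 562 hp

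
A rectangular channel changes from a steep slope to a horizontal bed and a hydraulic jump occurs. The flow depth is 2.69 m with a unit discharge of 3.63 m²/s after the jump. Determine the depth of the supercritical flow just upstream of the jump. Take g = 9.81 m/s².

y₁ = 0.331 m

V₂ = q/y₂ = 3.63/2.69 = 1.35 m/s; Fr₂ = V₂/√(g·y₂) = 0.263.
From the momentum equation (using Fr₂), y₁/y₂ = ½[√(1 + 8Fr₂²) − 1] = ½[√1.552 − 1] = 0.123.
y₁ = 0.123 × 2.69 = 0.331 m.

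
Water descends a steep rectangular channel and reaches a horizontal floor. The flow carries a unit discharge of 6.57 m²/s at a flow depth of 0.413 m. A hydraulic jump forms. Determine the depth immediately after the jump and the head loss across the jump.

y₂ = 4.41 m; ΔE = 8.78 m

V₁ = q/y₁ = 6.57/0.413 = 15.9 m/s. Fr₁ = V₁/√(g·y₁) = 15.9/√(9.81×0.413) = 7.90.
From the momentum equation for a rectangular channel, y₂/y₁ = ½[√(1 + 8Fr₁²) − 1] = ½[√500.7 − 1] = 10.7.
y₂ = 10.7 × 0.413 = 4.41 m.
V₂ = q/y₂ = 6.57/4.41 = 1.49 m/s. E₁ = y₁ + V₁²/2g = 13.3 m; E₂ = y₂ + V₂²/2g = 4.53 m. ΔE = E₁ − E₂ = 8.78 m.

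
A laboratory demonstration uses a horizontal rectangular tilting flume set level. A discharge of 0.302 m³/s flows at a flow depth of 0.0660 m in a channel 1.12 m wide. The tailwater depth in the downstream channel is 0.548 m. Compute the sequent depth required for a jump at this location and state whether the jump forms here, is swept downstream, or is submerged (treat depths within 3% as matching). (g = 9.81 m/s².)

q = Q/b = 0.302/1.12 = 0.270 m²/s; V₁ = q/y₁ = 4.09 m/s. Fr₁ = V₁/√(g·y₁) = 5.08.
Conjugate-depth relation: y₂/y₁ = ½[√(1 + 8Fr₁²) − 1] = ½[√207.2 − 1] = 6.70.
y₂ = 6.70 × 0.0660 = 0.442 m.
Tailwater y_tw = 0.548 m: y_tw > y₂, so the jump is submerged.

y₂ = 0.442 m; the jump is submerged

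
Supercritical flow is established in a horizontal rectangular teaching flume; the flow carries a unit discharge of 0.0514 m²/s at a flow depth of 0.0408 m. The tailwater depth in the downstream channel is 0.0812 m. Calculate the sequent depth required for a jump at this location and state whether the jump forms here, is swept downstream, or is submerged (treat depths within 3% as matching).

y₂ = 0.0963 m; the jump is swept downstream

V₁ = q/y₁ = 0.0514/0.0408 = 1.26 m/s. Fr₁ = V₁/√(g·y₁) = 1.26/√(9.81×0.0408) = 1.99.
Bélanger equation: y₂/y₁ = ½[√(1 + 8Fr₁²) − 1] = ½[√32.72 − 1] = 2.36.
y₂ = 2.36 × 0.0408 = 0.0963 m.
Tailwater y_tw = 0.0812 m: y_tw < y₂, so the jump is swept downstream.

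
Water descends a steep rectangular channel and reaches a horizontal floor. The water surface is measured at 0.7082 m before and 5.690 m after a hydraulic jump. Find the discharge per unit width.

q = 11.25 m²/s

For a rectangular channel the momentum equation gives q² = ½·g·y₁·y₂·(y₁ + y₂) = ½×9.81×0.7082×5.690×6.398 = 126.5.
q = √126.5 = 11.25 m²/s.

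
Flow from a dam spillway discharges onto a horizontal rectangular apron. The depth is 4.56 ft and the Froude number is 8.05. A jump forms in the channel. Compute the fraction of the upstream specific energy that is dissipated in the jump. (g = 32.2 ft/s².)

ΔE/E₁ = 0.666 (66.6%)

Fr₁ = 8.05 (given).
From the momentum equation for a rectangular channel, y₂/y₁ = ½[√(1 + 8Fr₁²) − 1] = ½[√519.4 − 1] = 10.9.
y₂ = 10.9 × 4.56 = 49.7 ft.
E₁ = y₁(1 + Fr₁²/2) = 4.56×(1 + 8.05²/2) = 152 ft. ΔE = (y₂ − y₁)³/(4y₁y₂) = 101 ft. ΔE/E₁ = 101/152 = 0.666.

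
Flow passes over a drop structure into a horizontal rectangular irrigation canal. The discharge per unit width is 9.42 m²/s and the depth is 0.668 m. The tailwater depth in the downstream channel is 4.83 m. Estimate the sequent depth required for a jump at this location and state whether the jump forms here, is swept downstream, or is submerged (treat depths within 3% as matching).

V₁ = q/y₁ = 9.42/0.668 = 14.1 m/s. Fr₁ = V₁/√(g·y₁) = 14.1/√(9.81×0.668) = 5.51.
Sequent-depth ratio: y₂/y₁ = ½[√(1 + 8Fr₁²) − 1] = ½[√243.8 − 1] = 7.31.
y₂ = 7.31 × 0.668 = 4.88 m.
Tailwater y_tw = 4.83 m: y_tw ≈ y₂, so the jump forms here.

y₂ = 4.88 m; the jump forms here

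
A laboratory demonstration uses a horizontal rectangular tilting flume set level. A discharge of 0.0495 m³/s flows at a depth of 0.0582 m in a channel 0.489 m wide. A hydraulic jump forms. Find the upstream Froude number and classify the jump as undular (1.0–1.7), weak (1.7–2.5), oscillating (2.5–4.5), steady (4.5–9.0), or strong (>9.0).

q = Q/b = 0.0495/0.489 = 0.101 m²/s; V₁ = q/y₁ = 1.74 m/s. Fr₁ = V₁/√(g·y₁) = 2.30.
Fr₁ = 2.30 lies in the weak range.

Fr₁ = 2.30; weak jump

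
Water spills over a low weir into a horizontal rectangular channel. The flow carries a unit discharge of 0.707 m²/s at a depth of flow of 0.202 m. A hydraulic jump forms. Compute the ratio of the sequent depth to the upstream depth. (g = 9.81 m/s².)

y₂/y₁ = 3.05

V₁ = q/y₁ = 0.707/0.202 = 3.50 m/s. Fr₁ = V₁/√(g·y₁) = 3.50/√(9.81×0.202) = 2.49.
Sequent-depth ratio: y₂/y₁ = ½[√(1 + 8Fr₁²) − 1] = ½[√50.45 − 1] = 3.05.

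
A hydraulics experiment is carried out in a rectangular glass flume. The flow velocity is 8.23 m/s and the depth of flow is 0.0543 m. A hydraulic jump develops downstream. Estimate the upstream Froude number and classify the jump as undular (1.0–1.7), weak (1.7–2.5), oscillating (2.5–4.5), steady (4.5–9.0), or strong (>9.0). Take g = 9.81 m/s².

Fr₁ = V₁/√(g·y₁) = 8.23/√(9.81×0.0543) = 11.3.
Fr₁ = 11.3 lies in the strong range.

Fr₁ = 11.3; strong jump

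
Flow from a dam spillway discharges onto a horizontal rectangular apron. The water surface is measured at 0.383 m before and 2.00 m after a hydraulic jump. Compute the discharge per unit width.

q = 2.99 m²/s

For a rectangular channel the momentum equation gives q² = ½·g·y₁·y₂·(y₁ + y₂) = ½×9.81×0.383×2.00×2.38 = 8.95.
q = √8.95 = 2.99 m²/s.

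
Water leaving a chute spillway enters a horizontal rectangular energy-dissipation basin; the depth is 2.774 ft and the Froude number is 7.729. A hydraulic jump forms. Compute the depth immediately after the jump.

y₂ = 28.97 ft

Fr₁ = 7.729 (given).
From the momentum equation for a rectangular channel, y₂/y₁ = ½[√(1 + 8Fr₁²) − 1] = ½[√478.90 − 1] = 10.44.
y₂ = 10.44 × 2.774 = 28.97 ft.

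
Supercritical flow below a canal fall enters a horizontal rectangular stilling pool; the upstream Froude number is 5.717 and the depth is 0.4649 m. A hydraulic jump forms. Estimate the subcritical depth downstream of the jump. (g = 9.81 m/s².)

y₂ = 3.533 m

Fr₁ = 5.717 (given).
Bélanger equation: y₂/y₁ = ½[√(1 + 8Fr₁²) − 1] = ½[√262.47 − 1] = 7.601.
y₂ = 7.601 × 0.4649 = 3.533 m.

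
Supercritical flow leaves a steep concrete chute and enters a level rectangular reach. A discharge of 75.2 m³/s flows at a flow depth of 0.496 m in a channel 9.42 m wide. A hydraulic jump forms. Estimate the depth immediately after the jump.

q = Q/b = 75.2/9.42 = 7.98 m²/s; V₁ = q/y₁ = 16.1 m/s. Fr₁ = V₁/√(g·y₁) = 7.30.
By Bélanger, y₂/y₁ = ½[√(1 + 8Fr₁²) − 1] = ½[√426.9 − 1] = 9.83.
y₂ = 9.83 × 0.496 = 4.88 m.

y₂ = 4.88 m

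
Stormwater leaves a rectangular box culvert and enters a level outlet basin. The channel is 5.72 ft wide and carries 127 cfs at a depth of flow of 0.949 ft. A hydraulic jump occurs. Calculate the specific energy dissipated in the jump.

ΔE = 3.94 ft

q = Q/b = 127/5.72 = 22.2 ft²/s; V₁ = q/y₁ = 23.4 ft/s. Fr₁ = V₁/√(g·y₁) = 4.23.
From the momentum equation for a rectangular channel, y₂/y₁ = ½[√(1 + 8Fr₁²) − 1] = ½[√144.3 − 1] = 5.51.
y₂ = 5.51 × 0.949 = 5.23 ft.
V₂ = q/y₂ = 22.2/5.23 = 4.25 ft/s. E₁ = y₁ + V₁²/2g = 9.45 ft; E₂ = y₂ + V₂²/2g = 5.51 ft. ΔE = E₁ − E₂ = 3.94 ft.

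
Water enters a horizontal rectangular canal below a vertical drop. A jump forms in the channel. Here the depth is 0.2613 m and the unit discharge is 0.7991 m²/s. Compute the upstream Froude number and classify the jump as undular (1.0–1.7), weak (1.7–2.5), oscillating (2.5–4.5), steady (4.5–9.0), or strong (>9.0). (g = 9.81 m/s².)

V₁ = q/y₁ = 0.7991/0.2613 = 3.058 m/s. Fr₁ = V₁/√(g·y₁) = 3.058/√(9.81×0.2613) = 1.910.
Fr₁ = 1.910 lies in the weak range.

Fr₁ = 1.910; weak jump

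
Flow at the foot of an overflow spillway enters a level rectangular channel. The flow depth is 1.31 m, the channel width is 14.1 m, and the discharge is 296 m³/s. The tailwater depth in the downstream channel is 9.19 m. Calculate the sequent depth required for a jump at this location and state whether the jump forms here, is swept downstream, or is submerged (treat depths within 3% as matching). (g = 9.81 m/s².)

y₂ = 7.65 m; the jump is submerged

q = Q/b = 296/14.1 = 21.0 m²/s; V₁ = q/y₁ = 16.0 m/s. Fr₁ = V₁/√(g·y₁) = 4.47.
By Bélanger, y₂/y₁ = ½[√(1 + 8Fr₁²) − 1] = ½[√160.9 − 1] = 5.84.
y₂ = 5.84 × 1.31 = 7.65 m.
Tailwater y_tw = 9.19 m: y_tw > y₂, so the jump is submerged.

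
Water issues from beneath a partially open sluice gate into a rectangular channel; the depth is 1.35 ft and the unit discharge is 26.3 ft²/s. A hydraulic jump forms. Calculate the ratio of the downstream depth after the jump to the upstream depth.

y₂/y₁ = 3.71

V₁ = q/y₁ = 26.3/1.35 = 19.5 ft/s. Fr₁ = V₁/√(g·y₁) = 19.5/√(32.2×1.35) = 2.95.
Bélanger equation: y₂/y₁ = ½[√(1 + 8Fr₁²) − 1] = ½[√70.85 − 1] = 3.71.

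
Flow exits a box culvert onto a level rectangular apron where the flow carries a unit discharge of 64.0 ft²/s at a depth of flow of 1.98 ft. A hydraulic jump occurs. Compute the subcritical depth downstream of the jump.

V₁ = q/y₁ = 64.0/1.98 = 32.3 ft/s. Fr₁ = V₁/√(g·y₁) = 32.3/√(32.2×1.98) = 4.05.
Sequent-depth ratio: y₂/y₁ = ½[√(1 + 8Fr₁²) − 1] = ½[√132.1 − 1] = 5.25.
y₂ = 5.25 × 1.98 = 10.4 ft.

y₂ = 10.4 ft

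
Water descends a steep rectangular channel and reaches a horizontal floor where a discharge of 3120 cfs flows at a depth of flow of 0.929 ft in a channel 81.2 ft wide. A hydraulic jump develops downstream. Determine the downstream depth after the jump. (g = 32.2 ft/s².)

y₂ = 9.48 ft

q = Q/b = 3120/81.2 = 38.4 ft²/s; V₁ = q/y₁ = 41.4 ft/s. Fr₁ = V₁/√(g·y₁) = 7.56.
By Bélanger, y₂/y₁ = ½[√(1 + 8Fr₁²) − 1] = ½[√458.5 − 1] = 10.2.
y₂ = 10.2 × 0.929 = 9.48 ft.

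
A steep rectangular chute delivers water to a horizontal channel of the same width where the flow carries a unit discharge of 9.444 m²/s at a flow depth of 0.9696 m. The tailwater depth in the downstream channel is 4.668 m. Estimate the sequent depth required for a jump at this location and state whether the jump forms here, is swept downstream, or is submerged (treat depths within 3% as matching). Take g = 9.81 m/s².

y₂ = 3.873 m; the jump is submerged

V₁ = q/y₁ = 9.444/0.9696 = 9.740 m/s. Fr₁ = V₁/√(g·y₁) = 9.740/√(9.81×0.9696) = 3.158.
By Bélanger, y₂/y₁ = ½[√(1 + 8Fr₁²) − 1] = ½[√80.791 − 1] = 3.994.
y₂ = 3.994 × 0.9696 = 3.873 m.
Tailwater y_tw = 4.668 m: y_tw > y₂, so the jump is submerged.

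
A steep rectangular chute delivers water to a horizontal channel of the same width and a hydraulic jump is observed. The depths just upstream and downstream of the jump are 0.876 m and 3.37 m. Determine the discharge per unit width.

q = 7.84 m²/s

For a rectangular channel the momentum equation gives q² = ½·g·y₁·y₂·(y₁ + y₂) = ½×9.81×0.876×3.37×4.25 = 61.5.
q = √61.5 = 7.84 m²/s.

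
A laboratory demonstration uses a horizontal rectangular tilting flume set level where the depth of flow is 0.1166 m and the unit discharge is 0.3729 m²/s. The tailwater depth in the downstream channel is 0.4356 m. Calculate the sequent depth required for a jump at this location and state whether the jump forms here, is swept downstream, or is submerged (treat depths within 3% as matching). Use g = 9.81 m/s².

V₁ = q/y₁ = 0.3729/0.1166 = 3.198 m/s. Fr₁ = V₁/√(g·y₁) = 3.198/√(9.81×0.1166) = 2.990.
Bélanger equation: y₂/y₁ = ½[√(1 + 8Fr₁²) − 1] = ½[√72.534 − 1] = 3.758.
y₂ = 3.758 × 0.1166 = 0.4382 m.
Tailwater y_tw = 0.4356 m: y_tw ≈ y₂, so the jump forms here.

y₂ = 0.4382 m; the jump forms here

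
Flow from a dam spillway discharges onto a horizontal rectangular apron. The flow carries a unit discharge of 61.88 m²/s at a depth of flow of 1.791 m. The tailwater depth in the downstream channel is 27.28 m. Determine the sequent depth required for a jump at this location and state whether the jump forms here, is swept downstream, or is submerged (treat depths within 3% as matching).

V₁ = q/y₁ = 61.88/1.791 = 34.55 m/s. Fr₁ = V₁/√(g·y₁) = 34.55/√(9.81×1.791) = 8.243.
By Bélanger, y₂/y₁ = ½[√(1 + 8Fr₁²) − 1] = ½[√544.54 − 1] = 11.17.
y₂ = 11.17 × 1.791 = 20.00 m.
Tailwater y_tw = 27.28 m: y_tw > y₂, so the jump is submerged.

y₂ = 20.00 m; the jump is submerged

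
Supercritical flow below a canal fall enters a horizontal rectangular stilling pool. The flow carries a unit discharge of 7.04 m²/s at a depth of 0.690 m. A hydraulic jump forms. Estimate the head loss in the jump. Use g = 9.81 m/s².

V₁ = q/y₁ = 7.04/0.690 = 10.2 m/s. Fr₁ = V₁/√(g·y₁) = 10.2/√(9.81×0.690) = 3.92.
Sequent-depth ratio: y₂/y₁ = ½[√(1 + 8Fr₁²) − 1] = ½[√124.0 − 1] = 5.07.
y₂ = 5.07 × 0.690 = 3.50 m.
Head loss: ΔE = (y₂ − y₁)³/(4y₁y₂) = (3.50 − 0.690)³/(4×0.690×3.50) = 22.1/9.65 = 2.29 m.

ΔE = 2.29 m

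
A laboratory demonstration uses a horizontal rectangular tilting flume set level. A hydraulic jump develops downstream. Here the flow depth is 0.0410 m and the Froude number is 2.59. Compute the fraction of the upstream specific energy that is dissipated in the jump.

ΔE/E₁ = 0.190 (19.0%)

Fr₁ = 2.59 (given).
Conjugate-depth relation: y₂/y₁ = ½[√(1 + 8Fr₁²) − 1] = ½[√54.66 − 1] = 3.20.
y₂ = 3.20 × 0.0410 = 0.131 m.
E₁ = y₁(1 + Fr₁²/2) = 0.0410×(1 + 2.59²/2) = 0.179 m. ΔE = (y₂ − y₁)³/(4y₁y₂) = 0.0340 m. ΔE/E₁ = 0.0340/0.179 = 0.190.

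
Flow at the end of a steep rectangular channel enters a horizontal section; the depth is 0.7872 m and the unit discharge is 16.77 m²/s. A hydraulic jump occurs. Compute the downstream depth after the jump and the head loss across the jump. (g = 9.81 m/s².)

y₂ = 8.150 m; ΔE = 15.55 m

V₁ = q/y₁ = 16.77/0.7872 = 21.30 m/s. Fr₁ = V₁/√(g·y₁) = 21.30/√(9.81×0.7872) = 7.666.
Bélanger equation: y₂/y₁ = ½[√(1 + 8Fr₁²) − 1] = ½[√471.15 − 1] = 10.35.
y₂ = 10.35 × 0.7872 = 8.150 m.
V₂ = q/y₂ = 16.77/8.150 = 2.058 m/s. E₁ = y₁ + V₁²/2g = 23.92 m; E₂ = y₂ + V₂²/2g = 8.366 m. ΔE = E₁ − E₂ = 15.55 m.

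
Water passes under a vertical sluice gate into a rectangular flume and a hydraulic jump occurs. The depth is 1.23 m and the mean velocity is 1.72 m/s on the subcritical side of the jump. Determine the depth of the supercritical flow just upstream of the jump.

Fr₂ = V₂/√(g·y₂) = 1.72/√(9.81×1.23) = 0.495.
From the momentum equation (using Fr₂), y₁/y₂ = ½[√(1 + 8Fr₂²) − 1] = ½[√2.961 − 1] = 0.360.
y₁ = 0.360 × 1.23 = 0.443 m.

y₁ = 0.443 m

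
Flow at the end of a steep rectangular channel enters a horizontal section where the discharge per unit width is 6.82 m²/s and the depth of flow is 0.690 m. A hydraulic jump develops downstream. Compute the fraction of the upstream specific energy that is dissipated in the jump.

V₁ = q/y₁ = 6.82/0.690 = 9.88 m/s. Fr₁ = V₁/√(g·y₁) = 9.88/√(9.81×0.690) = 3.80.
Bélanger equation: y₂/y₁ = ½[√(1 + 8Fr₁²) − 1] = ½[√116.5 − 1] = 4.90.
y₂ = 4.90 × 0.690 = 3.38 m.
E₁ = y₁ + V₁²/2g = 5.67 m. ΔE = (y₂ − y₁)³/(4y₁y₂) = 2.08 m. ΔE/E₁ = 2.08/5.67 = 0.367.

ΔE/E₁ = 0.367 (36.7%)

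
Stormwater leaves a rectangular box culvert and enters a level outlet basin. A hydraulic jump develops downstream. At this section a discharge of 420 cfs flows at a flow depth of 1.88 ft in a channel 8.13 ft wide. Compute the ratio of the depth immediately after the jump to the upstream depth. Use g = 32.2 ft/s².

q = Q/b = 420/8.13 = 51.7 ft²/s; V₁ = q/y₁ = 27.5 ft/s. Fr₁ = V₁/√(g·y₁) = 3.53.
Conjugate-depth relation: y₂/y₁ = ½[√(1 + 8Fr₁²) − 1] = ½[√100.8 − 1] = 4.52.

y₂/y₁ = 4.52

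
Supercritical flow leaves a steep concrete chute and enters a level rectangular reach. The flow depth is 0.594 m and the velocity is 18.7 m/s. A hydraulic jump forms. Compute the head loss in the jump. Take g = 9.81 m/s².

ΔE = 12.0 m

Fr₁ = V₁/√(g·y₁) = 18.7/√(9.81×0.594) = 7.75.
By Bélanger, y₂/y₁ = ½[√(1 + 8Fr₁²) − 1] = ½[√481.1 − 1] = 10.5.
y₂ = 10.5 × 0.594 = 6.22 m.
Head loss: ΔE = (y₂ − y₁)³/(4y₁y₂) = (6.22 − 0.594)³/(4×0.594×6.22) = 178/14.8 = 12.0 m.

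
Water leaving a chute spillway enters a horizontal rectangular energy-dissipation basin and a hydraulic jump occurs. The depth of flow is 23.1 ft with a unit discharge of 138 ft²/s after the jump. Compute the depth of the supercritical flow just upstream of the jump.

V₂ = q/y₂ = 138/23.1 = 5.97 ft/s; Fr₂ = V₂/√(g·y₂) = 0.219.
Since the conjugate-depth ratio holds either way, y₁/y₂ = ½[√(1 + 8Fr₂²) − 1] = ½[√1.384 − 1] = 0.0882.
y₁ = 0.0882 × 23.1 = 2.04 ft.

y₁ = 2.04 ft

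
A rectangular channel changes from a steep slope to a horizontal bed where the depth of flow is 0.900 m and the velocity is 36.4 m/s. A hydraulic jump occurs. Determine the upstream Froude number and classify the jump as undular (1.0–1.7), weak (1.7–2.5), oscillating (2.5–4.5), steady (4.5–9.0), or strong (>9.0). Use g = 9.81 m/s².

Fr₁ = V₁/√(g·y₁) = 36.4/√(9.81×0.900) = 12.3.
Fr₁ = 12.3 lies in the strong range.

Fr₁ = 12.3; strong jump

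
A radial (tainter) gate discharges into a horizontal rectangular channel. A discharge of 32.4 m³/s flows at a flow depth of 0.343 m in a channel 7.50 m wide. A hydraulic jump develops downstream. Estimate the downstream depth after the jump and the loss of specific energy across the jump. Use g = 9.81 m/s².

q = Q/b = 32.4/7.50 = 4.32 m²/s; V₁ = q/y₁ = 12.6 m/s. Fr₁ = V₁/√(g·y₁) = 6.87.
From the momentum equation for a rectangular channel, y₂/y₁ = ½[√(1 + 8Fr₁²) − 1] = ½[√378.1 − 1] = 9.22.
y₂ = 9.22 × 0.343 = 3.16 m.
V₂ = q/y₂ = 4.32/3.16 = 1.37 m/s. E₁ = y₁ + V₁²/2g = 8.43 m; E₂ = y₂ + V₂²/2g = 3.26 m. ΔE = E₁ − E₂ = 5.17 m.

y₂ = 3.16 m; ΔE = 5.17 m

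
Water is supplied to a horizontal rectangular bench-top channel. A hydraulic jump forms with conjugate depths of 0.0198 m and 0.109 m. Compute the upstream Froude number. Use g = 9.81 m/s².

For a rectangular channel the momentum equation gives q² = ½·g·y₁·y₂·(y₁ + y₂) = ½×9.81×0.0198×0.109×0.129 = 0.00136.
q = √0.00136 = 0.0369 m²/s.
V₁ = q/y₁ = 1.86 m/s; Fr₁ = V₁/√(g·y₁) = 4.23.

Fr₁ = 4.23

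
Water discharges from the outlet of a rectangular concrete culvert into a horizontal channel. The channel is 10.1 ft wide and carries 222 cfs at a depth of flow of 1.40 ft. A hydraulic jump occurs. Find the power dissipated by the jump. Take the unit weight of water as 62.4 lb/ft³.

P = 19.4 hp

q = Q/b = 222/10.1 = 22.0 ft²/s; V₁ = q/y₁ = 15.7 ft/s. Fr₁ = V₁/√(g·y₁) = 2.34.
Conjugate-depth relation: y₂/y₁ = ½[√(1 + 8Fr₁²) − 1] = ½[√44.74 − 1] = 2.84.
y₂ = 2.84 × 1.40 = 3.98 ft.
V₂ = q/y₂ = 22.0/3.98 = 5.52 ft/s. E₁ = y₁ + V₁²/2g = 5.23 ft; E₂ = y₂ + V₂²/2g = 4.46 ft. ΔE = E₁ − E₂ = 0.772 ft.
P = γ·Q·ΔE/550 = 62.4 × 222 × 0.772 / 550 = 19.4 hp.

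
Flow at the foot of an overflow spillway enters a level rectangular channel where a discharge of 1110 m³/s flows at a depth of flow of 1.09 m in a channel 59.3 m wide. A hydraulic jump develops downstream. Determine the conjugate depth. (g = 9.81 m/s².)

y₂ = 7.57 m

q = Q/b = 1110/59.3 = 18.7 m²/s; V₁ = q/y₁ = 17.2 m/s. Fr₁ = V₁/√(g·y₁) = 5.25.
Conjugate-depth relation: y₂/y₁ = ½[√(1 + 8Fr₁²) − 1] = ½[√221.6 − 1] = 6.94.
y₂ = 6.94 × 1.09 = 7.57 m.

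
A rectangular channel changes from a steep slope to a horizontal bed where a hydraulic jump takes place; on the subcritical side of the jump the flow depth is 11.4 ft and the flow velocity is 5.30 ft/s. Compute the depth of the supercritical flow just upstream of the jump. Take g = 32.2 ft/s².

Fr₂ = V₂/√(g·y₂) = 5.30/√(32.2×11.4) = 0.277.
Since the conjugate-depth ratio holds either way, y₁/y₂ = ½[√(1 + 8Fr₂²) − 1] = ½[√1.612 − 1] = 0.135.
y₁ = 0.135 × 11.4 = 1.54 ft.

y₁ = 1.54 ft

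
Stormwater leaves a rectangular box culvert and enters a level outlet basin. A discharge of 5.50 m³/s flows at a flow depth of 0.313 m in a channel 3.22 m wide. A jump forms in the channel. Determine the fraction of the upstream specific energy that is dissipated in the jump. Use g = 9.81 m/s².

q = Q/b = 5.50/3.22 = 1.71 m²/s; V₁ = q/y₁ = 5.46 m/s. Fr₁ = V₁/√(g·y₁) = 3.11.
Sequent-depth ratio: y₂/y₁ = ½[√(1 + 8Fr₁²) − 1] = ½[√78.59 − 1] = 3.93.
y₂ = 3.93 × 0.313 = 1.23 m.
E₁ = y₁ + V₁²/2g = 1.83 m. ΔE = (y₂ − y₁)³/(4y₁y₂) = 0.502 m. ΔE/E₁ = 0.502/1.83 = 0.274.

ΔE/E₁ = 0.274 (27.4%)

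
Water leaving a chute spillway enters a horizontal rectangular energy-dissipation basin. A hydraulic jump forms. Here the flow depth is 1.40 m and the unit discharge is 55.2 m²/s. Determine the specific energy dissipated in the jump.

V₁ = q/y₁ = 55.2/1.40 = 39.4 m/s. Fr₁ = V₁/√(g·y₁) = 39.4/√(9.81×1.40) = 10.6.
Conjugate-depth relation: y₂/y₁ = ½[√(1 + 8Fr₁²) − 1] = ½[√906.6 − 1] = 14.6.
y₂ = 14.6 × 1.40 = 20.4 m.
Head loss: ΔE = (y₂ − y₁)³/(4y₁y₂) = (20.4 − 1.40)³/(4×1.40×20.4) = 6833/114 = 59.9 m.

ΔE = 59.9 m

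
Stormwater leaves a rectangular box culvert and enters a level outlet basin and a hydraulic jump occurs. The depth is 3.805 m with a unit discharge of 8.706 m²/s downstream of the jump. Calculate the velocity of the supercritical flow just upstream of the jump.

V₂ = q/y₂ = 8.706/3.805 = 2.288 m/s; Fr₂ = V₂/√(g·y₂) = 0.3745.
From the momentum equation (using Fr₂), y₁/y₂ = ½[√(1 + 8Fr₂²) − 1] = ½[√2.1220 − 1] = 0.2284.
y₁ = 0.2284 × 3.805 = 0.8689 m.
V₁ = q/y₁ = 8.706/0.8689 = 10.02 m/s.

V₁ = 10.02 m/s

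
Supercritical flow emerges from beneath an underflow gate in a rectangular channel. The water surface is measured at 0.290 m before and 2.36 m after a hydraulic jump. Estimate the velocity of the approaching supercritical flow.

V₁ = 10.3 m/s

For a rectangular channel the momentum equation gives q² = ½·g·y₁·y₂·(y₁ + y₂) = ½×9.81×0.290×2.36×2.65 = 8.90.
q = √8.90 = 2.98 m²/s.
V₁ = q/y₁ = 2.98/0.290 = 10.3 m/s.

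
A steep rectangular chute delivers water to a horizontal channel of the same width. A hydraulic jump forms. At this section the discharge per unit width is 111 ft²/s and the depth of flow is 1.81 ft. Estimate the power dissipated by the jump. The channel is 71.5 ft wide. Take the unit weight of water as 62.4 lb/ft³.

P = 36051 hp

V₁ = q/y₁ = 111/1.81 = 61.3 ft/s. Fr₁ = V₁/√(g·y₁) = 61.3/√(32.2×1.81) = 8.03.
From the momentum equation for a rectangular channel, y₂/y₁ = ½[√(1 + 8Fr₁²) − 1] = ½[√517.2 − 1] = 10.9.
y₂ = 10.9 × 1.81 = 19.7 ft.
V₂ = q/y₂ = 111/19.7 = 5.64 ft/s. E₁ = y₁ + V₁²/2g = 60.2 ft; E₂ = y₂ + V₂²/2g = 20.2 ft. ΔE = E₁ − E₂ = 40.0 ft.
Q = q·b = 111 × 71.5 = 7936 cfs. P = γ·Q·ΔE/550 = 62.4 × 7936 × 40.0 / 550 = 36051 hp.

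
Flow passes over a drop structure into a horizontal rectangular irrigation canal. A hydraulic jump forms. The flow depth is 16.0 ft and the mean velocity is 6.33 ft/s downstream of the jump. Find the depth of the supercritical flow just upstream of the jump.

y₁ = 2.19 ft

Fr₂ = V₂/√(g·y₂) = 6.33/√(32.2×16.0) = 0.279.
From the momentum equation (using Fr₂), y₁/y₂ = ½[√(1 + 8Fr₂²) − 1] = ½[√1.622 − 1] = 0.137.
y₁ = 0.137 × 16.0 = 2.19 ft.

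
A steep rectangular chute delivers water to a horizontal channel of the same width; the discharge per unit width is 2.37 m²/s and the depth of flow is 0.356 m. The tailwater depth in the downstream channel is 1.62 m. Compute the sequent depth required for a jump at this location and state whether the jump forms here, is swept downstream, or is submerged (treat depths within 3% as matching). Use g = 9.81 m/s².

y₂ = 1.62 m; the jump forms here

V₁ = q/y₁ = 2.37/0.356 = 6.66 m/s. Fr₁ = V₁/√(g·y₁) = 6.66/√(9.81×0.356) = 3.56.
Sequent-depth ratio: y₂/y₁ = ½[√(1 + 8Fr₁²) − 1] = ½[√102.5 − 1] = 4.56.
y₂ = 4.56 × 0.356 = 1.62 m.
Tailwater y_tw = 1.62 m: y_tw ≈ y₂, so the jump forms here.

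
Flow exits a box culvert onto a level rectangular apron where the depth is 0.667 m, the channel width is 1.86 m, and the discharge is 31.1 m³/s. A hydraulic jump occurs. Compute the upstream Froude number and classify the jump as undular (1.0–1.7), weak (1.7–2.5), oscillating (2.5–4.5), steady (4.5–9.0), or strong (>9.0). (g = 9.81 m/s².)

q = Q/b = 31.1/1.86 = 16.7 m²/s; V₁ = q/y₁ = 25.1 m/s. Fr₁ = V₁/√(g·y₁) = 9.80.
Fr₁ = 9.80 lies in the strong range.

Fr₁ = 9.80; strong jump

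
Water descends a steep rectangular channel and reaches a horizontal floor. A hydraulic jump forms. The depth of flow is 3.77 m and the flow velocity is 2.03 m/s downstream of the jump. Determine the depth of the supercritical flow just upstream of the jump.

Fr₂ = V₂/√(g·y₂) = 2.03/√(9.81×3.77) = 0.334.
Since the conjugate-depth ratio holds either way, y₁/y₂ = ½[√(1 + 8Fr₂²) − 1] = ½[√1.891 − 1] = 0.188.
y₁ = 0.188 × 3.77 = 0.707 m.

y₁ = 0.707 m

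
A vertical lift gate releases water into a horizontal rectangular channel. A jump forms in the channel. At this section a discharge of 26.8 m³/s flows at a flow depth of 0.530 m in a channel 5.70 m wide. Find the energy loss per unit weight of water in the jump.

q = Q/b = 26.8/5.70 = 4.70 m²/s; V₁ = q/y₁ = 8.87 m/s. Fr₁ = V₁/√(g·y₁) = 3.89.
Sequent-depth ratio: y₂/y₁ = ½[√(1 + 8Fr₁²) − 1] = ½[√122.1 − 1] = 5.02.
y₂ = 5.02 × 0.530 = 2.66 m.
V₂ = q/y₂ = 4.70/2.66 = 1.77 m/s. E₁ = y₁ + V₁²/2g = 4.54 m; E₂ = y₂ + V₂²/2g = 2.82 m. ΔE = E₁ − E₂ = 1.72 m.

ΔE = 1.72 m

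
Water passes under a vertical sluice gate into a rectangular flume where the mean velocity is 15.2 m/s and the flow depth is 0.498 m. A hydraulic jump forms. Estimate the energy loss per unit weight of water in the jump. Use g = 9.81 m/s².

ΔE = 7.54 m

Fr₁ = V₁/√(g·y₁) = 15.2/√(9.81×0.498) = 6.88.
Bélanger equation: y₂/y₁ = ½[√(1 + 8Fr₁²) − 1] = ½[√379.3 − 1] = 9.24.
y₂ = 9.24 × 0.498 = 4.60 m.
q = V₁·y₁ = 15.2 × 0.498 = 7.57 m²/s. V₂ = q/y₂ = 7.57/4.60 = 1.65 m/s. E₁ = y₁ + V₁²/2g = 12.3 m; E₂ = y₂ + V₂²/2g = 4.74 m. ΔE = E₁ − E₂ = 7.54 m.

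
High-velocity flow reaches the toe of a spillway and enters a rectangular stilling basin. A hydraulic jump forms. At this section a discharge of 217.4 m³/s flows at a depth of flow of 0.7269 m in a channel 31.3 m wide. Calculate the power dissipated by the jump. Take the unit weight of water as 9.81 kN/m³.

q = Q/b = 217.4/31.3 = 6.946 m²/s; V₁ = q/y₁ = 9.555 m/s. Fr₁ = V₁/√(g·y₁) = 3.578.
From the momentum equation for a rectangular channel, y₂/y₁ = ½[√(1 + 8Fr₁²) − 1] = ½[√103.43 − 1] = 4.585.
y₂ = 4.585 × 0.7269 = 3.333 m.
V₂ = q/y₂ = 6.946/3.333 = 2.084 m/s. E₁ = y₁ + V₁²/2g = 5.380 m; E₂ = y₂ + V₂²/2g = 3.554 m. ΔE = E₁ − E₂ = 1.826 m.
P = γ·Q·ΔE = 9.81 × 217.4 × 1.826 = 3895 kW.

P = 3895 kW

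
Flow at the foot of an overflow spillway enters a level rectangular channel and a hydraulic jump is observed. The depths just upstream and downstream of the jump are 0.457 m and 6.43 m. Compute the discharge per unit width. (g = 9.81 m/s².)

For a rectangular channel the momentum equation gives q² = ½·g·y₁·y₂·(y₁ + y₂) = ½×9.81×0.457×6.43×6.89 = 99.3.
q = √99.3 = 9.96 m²/s.

q = 9.96 m²/s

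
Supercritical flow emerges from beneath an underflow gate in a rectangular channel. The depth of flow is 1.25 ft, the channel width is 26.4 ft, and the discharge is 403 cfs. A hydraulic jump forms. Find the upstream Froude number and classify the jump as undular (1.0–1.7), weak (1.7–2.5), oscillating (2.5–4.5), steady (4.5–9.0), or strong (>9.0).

Fr₁ = 1.92; weak jump

q = Q/b = 403/26.4 = 15.3 ft²/s; V₁ = q/y₁ = 12.2 ft/s. Fr₁ = V₁/√(g·y₁) = 1.92.
Fr₁ = 1.92 lies in the weak range.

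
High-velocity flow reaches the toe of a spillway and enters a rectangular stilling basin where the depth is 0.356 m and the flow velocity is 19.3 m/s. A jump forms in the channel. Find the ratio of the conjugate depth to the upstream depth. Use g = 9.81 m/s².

y₂/y₁ = 14.1

Fr₁ = V₁/√(g·y₁) = 19.3/√(9.81×0.356) = 10.3.
Bélanger equation: y₂/y₁ = ½[√(1 + 8Fr₁²) − 1] = ½[√854.3 − 1] = 14.1.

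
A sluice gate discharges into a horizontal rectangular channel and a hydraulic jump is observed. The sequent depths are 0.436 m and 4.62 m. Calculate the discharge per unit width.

q = 7.07 m²/s

For a rectangular channel the momentum equation gives q² = ½·g·y₁·y₂·(y₁ + y₂) = ½×9.81×0.436×4.62×5.06 = 50.0.
q = √50.0 = 7.07 m²/s.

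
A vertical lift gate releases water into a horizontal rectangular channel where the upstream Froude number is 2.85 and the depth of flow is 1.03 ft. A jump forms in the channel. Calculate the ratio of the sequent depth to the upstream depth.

Fr₁ = 2.85 (given).
Conjugate-depth relation: y₂/y₁ = ½[√(1 + 8Fr₁²) − 1] = ½[√65.98 − 1] = 3.56.

y₂/y₁ = 3.56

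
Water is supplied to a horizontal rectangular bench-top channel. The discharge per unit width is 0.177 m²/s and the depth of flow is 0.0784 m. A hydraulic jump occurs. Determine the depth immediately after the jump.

V₁ = q/y₁ = 0.177/0.0784 = 2.26 m/s. Fr₁ = V₁/√(g·y₁) = 2.26/√(9.81×0.0784) = 2.57.
Sequent-depth ratio: y₂/y₁ = ½[√(1 + 8Fr₁²) − 1] = ½[√54.02 − 1] = 3.17.
y₂ = 3.17 × 0.0784 = 0.249 m.

y₂ = 0.249 m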